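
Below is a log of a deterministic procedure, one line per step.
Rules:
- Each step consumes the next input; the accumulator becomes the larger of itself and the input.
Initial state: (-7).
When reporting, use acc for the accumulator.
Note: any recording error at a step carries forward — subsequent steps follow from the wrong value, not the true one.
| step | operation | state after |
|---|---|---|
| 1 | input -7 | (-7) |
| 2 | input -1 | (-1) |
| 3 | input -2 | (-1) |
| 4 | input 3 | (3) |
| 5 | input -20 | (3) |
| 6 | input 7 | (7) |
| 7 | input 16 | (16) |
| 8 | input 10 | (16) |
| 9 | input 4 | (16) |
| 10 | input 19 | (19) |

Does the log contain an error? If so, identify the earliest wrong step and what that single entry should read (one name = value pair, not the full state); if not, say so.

no error

Recomputing the run from the initial state:
step 1: acc = -7
step 2: acc = -1
step 3: acc = -1
step 4: acc = 3
step 5: acc = 3
step 6: acc = 7
step 7: acc = 16
step 8: acc = 16
step 9: acc = 16
step 10: acc = 19
This matches the log at every step.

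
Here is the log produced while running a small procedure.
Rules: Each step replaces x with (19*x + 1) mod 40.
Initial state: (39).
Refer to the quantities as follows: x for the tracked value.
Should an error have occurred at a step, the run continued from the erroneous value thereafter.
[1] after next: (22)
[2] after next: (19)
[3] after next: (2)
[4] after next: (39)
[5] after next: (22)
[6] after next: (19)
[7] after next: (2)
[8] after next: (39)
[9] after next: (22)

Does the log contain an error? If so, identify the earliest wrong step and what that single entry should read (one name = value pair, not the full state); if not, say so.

no error

Recomputing the run from the initial state:
step 1: x = 22
step 2: x = 19
step 3: x = 2
step 4: x = 39
step 5: x = 22
step 6: x = 19
step 7: x = 2
step 8: x = 39
step 9: x = 22
This matches the log at every step.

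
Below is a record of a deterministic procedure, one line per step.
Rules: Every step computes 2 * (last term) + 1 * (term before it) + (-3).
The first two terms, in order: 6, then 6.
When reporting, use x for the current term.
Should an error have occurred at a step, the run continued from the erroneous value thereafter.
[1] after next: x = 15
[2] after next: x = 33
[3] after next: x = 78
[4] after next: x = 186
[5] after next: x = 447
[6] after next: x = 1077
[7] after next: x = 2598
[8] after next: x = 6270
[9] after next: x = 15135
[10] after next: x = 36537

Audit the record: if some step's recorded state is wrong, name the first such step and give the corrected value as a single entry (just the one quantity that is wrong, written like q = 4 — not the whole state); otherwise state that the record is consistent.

Recomputing the run from the initial state:
step 1: x = 15
step 2: x = 33
step 3: x = 78
step 4: x = 186
step 5: x = 447
step 6: x = 1077
step 7: x = 2598
step 8: x = 6270
step 9: x = 15135
step 10: x = 36537
This matches the record at every step.

no error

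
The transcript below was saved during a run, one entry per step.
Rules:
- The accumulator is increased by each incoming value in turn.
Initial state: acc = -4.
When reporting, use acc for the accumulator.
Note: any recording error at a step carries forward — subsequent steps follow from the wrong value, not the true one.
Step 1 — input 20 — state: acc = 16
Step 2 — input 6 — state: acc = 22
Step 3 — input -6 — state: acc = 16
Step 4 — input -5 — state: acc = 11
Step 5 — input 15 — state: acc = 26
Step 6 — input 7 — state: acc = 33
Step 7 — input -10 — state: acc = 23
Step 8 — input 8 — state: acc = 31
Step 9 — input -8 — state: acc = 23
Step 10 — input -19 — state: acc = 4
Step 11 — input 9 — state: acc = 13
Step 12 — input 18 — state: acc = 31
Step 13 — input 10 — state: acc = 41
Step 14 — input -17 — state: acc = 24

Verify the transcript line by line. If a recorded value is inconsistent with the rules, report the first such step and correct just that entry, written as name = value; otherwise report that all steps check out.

no error

Step 1: acc = -4 + 20 = 16 — consistent with the transcript.
Step 2: acc = 16 + 6 = 22 — consistent with the transcript.
Step 3: acc = 22 + -6 = 16 — matches.
Step 4: acc = 16 + -5 = 11 — same as recorded.
Step 5: acc = 11 + 15 = 26 — checks out.
Step 6: acc = 26 + 7 = 33 — same as recorded.
Step 7: acc = 33 + -10 = 23 — exactly as logged.
Step 8: acc = 23 + 8 = 31 — checks out.
Step 9: acc = 31 + -8 = 23 — consistent with the transcript.
Step 10: acc = 23 + -19 = 4 — checks out.
Step 11: acc = 4 + 9 = 13 — exactly as logged.
Step 12: acc = 13 + 18 = 31 — in agreement.
Step 13: acc = 31 + 10 = 41 — verified.
Step 14: acc = 41 + -17 = 24 — agrees with the transcript.
All steps check out; nothing to correct.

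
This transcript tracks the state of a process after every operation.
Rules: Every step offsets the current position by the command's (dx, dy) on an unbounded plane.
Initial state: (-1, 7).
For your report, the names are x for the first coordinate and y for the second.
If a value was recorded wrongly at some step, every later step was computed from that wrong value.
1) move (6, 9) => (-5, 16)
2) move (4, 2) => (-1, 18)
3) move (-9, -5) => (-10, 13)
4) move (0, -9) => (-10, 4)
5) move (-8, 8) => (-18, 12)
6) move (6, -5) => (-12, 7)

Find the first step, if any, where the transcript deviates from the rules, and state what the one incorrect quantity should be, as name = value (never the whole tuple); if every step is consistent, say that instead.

step 1, x = 5

Step 1: x = -1 + (6) = 5, y = 7 + (9) = 16 — first mismatch against the transcript.
That makes step 1 the first incorrect line — x = 5 is what it should show.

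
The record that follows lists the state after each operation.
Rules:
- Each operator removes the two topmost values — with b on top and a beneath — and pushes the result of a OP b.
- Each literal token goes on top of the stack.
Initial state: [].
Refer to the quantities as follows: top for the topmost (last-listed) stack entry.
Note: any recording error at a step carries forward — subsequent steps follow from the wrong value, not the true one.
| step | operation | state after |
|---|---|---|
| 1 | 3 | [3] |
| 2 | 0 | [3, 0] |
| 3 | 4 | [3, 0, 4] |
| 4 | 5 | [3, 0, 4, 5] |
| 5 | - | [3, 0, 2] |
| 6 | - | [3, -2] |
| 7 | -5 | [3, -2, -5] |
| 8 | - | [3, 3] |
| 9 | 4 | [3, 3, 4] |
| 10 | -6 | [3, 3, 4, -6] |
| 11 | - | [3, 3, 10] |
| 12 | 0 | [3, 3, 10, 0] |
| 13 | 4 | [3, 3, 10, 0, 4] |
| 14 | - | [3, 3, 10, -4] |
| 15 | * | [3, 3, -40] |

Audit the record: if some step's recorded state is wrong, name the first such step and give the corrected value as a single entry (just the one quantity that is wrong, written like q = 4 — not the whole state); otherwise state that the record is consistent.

step 5, top = -1

Step 1: push 3: top = 3 — confirmed correct.
Step 2: push 0: top = 0 — no discrepancy.
Step 3: push 4: top = 4 — confirmed correct.
Step 4: push 5: top = 5 — agrees with the record.
Step 5: 4 - 5 = -1 — the recorded entry deviates here.
The audit stops at step 5: the recorded entry is wrong and should be top = -1.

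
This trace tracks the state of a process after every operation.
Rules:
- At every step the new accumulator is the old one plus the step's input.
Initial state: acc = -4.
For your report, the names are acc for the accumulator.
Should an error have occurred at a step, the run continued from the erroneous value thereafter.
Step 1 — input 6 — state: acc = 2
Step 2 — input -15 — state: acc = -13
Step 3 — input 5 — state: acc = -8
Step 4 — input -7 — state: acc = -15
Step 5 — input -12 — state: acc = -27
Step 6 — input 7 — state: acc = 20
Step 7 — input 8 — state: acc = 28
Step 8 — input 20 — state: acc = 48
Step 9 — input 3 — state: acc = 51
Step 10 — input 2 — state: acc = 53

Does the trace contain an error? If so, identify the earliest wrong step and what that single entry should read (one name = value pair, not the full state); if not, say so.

step 6, acc = -20

Step 1: acc = -4 + 6 = 2 — matches.
Step 2: acc = 2 + -15 = -13 — matches.
Step 3: acc = -13 + 5 = -8 — consistent with the trace.
Step 4: acc = -8 + -7 = -15 — no discrepancy.
Step 5: acc = -15 + -12 = -27 — checks out.
Step 6: acc = -27 + 7 = -20 — the entry is off here.
The audit stops at step 6: the recorded entry is wrong and should be acc = -20.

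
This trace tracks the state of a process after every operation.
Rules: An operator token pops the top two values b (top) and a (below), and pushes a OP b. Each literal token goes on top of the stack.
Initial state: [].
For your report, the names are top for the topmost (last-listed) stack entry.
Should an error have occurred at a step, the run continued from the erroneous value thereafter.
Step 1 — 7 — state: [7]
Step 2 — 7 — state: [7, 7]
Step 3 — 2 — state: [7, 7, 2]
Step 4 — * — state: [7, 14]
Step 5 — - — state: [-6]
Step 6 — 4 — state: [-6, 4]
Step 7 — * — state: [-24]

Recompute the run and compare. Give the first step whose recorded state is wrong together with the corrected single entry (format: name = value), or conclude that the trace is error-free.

1. push 7: top = 7 (consistent with the trace)
2. push 7: top = 7 (confirmed correct)
3. push 2: top = 2 (matches)
4. 7 * 2 = 14 (matches)
5. 7 - 14 = -7 (the recorded entry deviates here)
First deviation found at step 5; the corrected entry is top = -7.

step 5, top = -7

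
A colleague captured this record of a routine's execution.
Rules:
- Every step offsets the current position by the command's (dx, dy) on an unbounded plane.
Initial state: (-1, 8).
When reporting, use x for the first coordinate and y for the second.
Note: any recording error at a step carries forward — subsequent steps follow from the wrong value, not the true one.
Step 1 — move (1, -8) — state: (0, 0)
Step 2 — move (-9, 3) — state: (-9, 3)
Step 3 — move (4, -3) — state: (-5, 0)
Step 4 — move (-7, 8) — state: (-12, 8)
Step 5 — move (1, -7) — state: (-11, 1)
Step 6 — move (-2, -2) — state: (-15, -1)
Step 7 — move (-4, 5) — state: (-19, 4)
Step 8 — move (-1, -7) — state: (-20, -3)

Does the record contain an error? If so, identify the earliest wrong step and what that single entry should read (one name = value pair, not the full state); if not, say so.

step 6, x = -13

Recomputing the run from the initial state:
step 1: x = 0, y = 0
step 2: x = -9, y = 3
step 3: x = -5, y = 0
step 4: x = -12, y = 8
step 5: x = -11, y = 1
step 6: x = -13, y = -1
step 7: x = -17, y = 4
step 8: x = -18, y = -3
The first disagreement with the record is at step 6, where the value should be x = -13.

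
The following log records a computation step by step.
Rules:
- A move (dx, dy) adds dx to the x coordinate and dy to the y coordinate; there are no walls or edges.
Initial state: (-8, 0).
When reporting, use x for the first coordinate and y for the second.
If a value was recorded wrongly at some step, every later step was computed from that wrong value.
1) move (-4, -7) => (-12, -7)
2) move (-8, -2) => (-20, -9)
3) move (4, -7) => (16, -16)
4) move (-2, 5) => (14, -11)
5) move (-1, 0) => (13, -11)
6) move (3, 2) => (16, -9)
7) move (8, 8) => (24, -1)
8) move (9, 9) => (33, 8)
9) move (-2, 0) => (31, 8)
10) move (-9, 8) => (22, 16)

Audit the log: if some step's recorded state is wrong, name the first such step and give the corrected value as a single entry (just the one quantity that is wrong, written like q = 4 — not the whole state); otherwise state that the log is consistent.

step 3, x = -16

Recomputing the run from the initial state:
step 1: x = -12, y = -7
step 2: x = -20, y = -9
step 3: x = -16, y = -16
step 4: x = -18, y = -11
step 5: x = -19, y = -11
step 6: x = -16, y = -9
step 7: x = -8, y = -1
step 8: x = 1, y = 8
step 9: x = -1, y = 8
step 10: x = -10, y = 16
The first disagreement with the log is at step 3, where the value should be x = -16.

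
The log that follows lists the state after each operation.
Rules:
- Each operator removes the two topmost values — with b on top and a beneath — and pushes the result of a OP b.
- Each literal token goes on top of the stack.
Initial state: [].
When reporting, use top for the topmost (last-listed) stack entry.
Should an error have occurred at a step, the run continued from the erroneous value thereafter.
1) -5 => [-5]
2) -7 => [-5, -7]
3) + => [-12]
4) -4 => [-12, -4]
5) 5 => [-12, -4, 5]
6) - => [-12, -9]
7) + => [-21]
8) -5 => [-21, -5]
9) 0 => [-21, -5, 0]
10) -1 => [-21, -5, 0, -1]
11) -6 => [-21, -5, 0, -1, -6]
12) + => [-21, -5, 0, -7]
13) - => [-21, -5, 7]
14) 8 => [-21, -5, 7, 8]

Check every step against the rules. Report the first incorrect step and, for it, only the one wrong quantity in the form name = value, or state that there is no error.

no error

Recomputing the run from the initial state:
step 1: [-5]
step 2: [-5, -7]
step 3: [-12]
step 4: [-12, -4]
step 5: [-12, -4, 5]
step 6: [-12, -9]
step 7: [-21]
step 8: [-21, -5]
step 9: [-21, -5, 0]
step 10: [-21, -5, 0, -1]
step 11: [-21, -5, 0, -1, -6]
step 12: [-21, -5, 0, -7]
step 13: [-21, -5, 7]
step 14: [-21, -5, 7, 8]
This matches the log at every step.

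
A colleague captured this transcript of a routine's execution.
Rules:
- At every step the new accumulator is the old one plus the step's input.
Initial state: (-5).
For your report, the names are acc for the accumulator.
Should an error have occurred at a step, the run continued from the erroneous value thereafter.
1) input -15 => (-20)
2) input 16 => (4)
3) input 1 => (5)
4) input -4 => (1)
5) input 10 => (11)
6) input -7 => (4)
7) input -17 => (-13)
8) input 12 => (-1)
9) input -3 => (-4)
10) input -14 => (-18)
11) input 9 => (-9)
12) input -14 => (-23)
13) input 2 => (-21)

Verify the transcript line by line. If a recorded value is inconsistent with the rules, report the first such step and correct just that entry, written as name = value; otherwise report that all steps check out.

1. acc = -5 + -15 = -20 (agrees with the transcript)
2. acc = -20 + 16 = -4 (a discrepancy with the transcript)
So the first discrepancy is step 2, where the right value is acc = -4.

step 2, acc = -4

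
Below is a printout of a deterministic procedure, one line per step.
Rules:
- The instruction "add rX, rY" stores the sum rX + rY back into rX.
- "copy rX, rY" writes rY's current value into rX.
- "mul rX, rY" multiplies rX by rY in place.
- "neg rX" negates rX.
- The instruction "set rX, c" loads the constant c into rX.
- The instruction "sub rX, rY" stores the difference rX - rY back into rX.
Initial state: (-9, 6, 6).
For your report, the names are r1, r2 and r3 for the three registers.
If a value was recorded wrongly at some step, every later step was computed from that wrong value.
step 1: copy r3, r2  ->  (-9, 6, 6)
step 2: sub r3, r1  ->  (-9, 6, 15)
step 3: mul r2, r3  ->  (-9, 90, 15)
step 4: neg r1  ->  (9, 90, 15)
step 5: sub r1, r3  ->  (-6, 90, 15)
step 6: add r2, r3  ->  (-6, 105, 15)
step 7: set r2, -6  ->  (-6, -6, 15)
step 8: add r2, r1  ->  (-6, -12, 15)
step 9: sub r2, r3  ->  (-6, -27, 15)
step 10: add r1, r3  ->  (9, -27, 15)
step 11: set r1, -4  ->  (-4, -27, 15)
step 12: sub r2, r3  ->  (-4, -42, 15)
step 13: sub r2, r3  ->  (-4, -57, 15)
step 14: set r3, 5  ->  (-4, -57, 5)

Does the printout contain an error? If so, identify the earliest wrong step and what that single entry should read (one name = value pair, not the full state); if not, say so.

step 1: r3 = 6 -> no discrepancy
step 2: r3 = 6 - -9 = 15 -> verified
step 3: r2 = 6 * 15 = 90 -> in agreement
step 4: r1 = -(-9) = 9 -> same as recorded
step 5: r1 = 9 - 15 = -6 -> in agreement
step 6: r2 = 90 + 15 = 105 -> checks out
step 7: r2 = -6 -> exactly as logged
step 8: r2 = -6 + -6 = -12 -> verified
step 9: r2 = -12 - 15 = -27 -> agrees with the printout
step 10: r1 = -6 + 15 = 9 -> checks out
step 11: r1 = -4 -> no discrepancy
step 12: r2 = -27 - 15 = -42 -> verified
step 13: r2 = -42 - 15 = -57 -> exactly as logged
step 14: r3 = 5 -> checks out
Every step is consistent.

no error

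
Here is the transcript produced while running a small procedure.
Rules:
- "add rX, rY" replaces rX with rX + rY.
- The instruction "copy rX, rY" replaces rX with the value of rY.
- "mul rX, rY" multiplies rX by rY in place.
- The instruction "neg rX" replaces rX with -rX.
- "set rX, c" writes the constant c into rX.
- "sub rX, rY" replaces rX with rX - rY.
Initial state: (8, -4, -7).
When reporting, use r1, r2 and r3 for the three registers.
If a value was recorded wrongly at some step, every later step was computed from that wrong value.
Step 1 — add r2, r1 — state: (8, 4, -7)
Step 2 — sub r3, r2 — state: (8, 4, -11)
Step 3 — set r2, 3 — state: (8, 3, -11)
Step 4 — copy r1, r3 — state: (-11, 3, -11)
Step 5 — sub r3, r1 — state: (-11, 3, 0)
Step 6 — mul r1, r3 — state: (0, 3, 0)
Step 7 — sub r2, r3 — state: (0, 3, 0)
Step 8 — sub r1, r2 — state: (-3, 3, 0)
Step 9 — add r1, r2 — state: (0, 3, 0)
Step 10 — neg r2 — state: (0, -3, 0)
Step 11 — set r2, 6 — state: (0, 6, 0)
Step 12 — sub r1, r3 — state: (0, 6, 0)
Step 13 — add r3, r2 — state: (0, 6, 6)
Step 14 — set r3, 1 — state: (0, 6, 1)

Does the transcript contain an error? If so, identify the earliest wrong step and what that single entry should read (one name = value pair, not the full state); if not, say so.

no error

Step 1: r2 = -4 + 8 = 4 — agrees with the transcript.
Step 2: r3 = -7 - 4 = -11 — matches.
Step 3: r2 = 3 — agrees with the transcript.
Step 4: r1 = -11 — consistent with the transcript.
Step 5: r3 = -11 - -11 = 0 — exactly as logged.
Step 6: r1 = -11 * 0 = 0 — matches.
Step 7: r2 = 3 - 0 = 3 — in agreement.
Step 8: r1 = 0 - 3 = -3 — confirmed correct.
Step 9: r1 = -3 + 3 = 0 — in agreement.
Step 10: r2 = -(3) = -3 — no discrepancy.
Step 11: r2 = 6 — confirmed correct.
Step 12: r1 = 0 - 0 = 0 — no discrepancy.
Step 13: r3 = 0 + 6 = 6 — confirmed correct.
Step 14: r3 = 1 — confirmed correct.
Nothing is out of place; the run is error-free.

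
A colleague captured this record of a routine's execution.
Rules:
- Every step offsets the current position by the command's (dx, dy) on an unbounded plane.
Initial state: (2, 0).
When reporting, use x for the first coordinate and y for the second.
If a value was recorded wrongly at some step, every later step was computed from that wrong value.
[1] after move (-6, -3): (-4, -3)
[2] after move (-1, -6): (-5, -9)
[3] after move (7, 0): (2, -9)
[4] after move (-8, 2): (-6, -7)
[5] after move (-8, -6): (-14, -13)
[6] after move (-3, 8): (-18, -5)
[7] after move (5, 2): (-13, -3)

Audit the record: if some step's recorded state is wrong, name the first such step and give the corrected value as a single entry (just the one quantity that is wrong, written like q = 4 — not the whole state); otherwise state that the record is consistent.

Recomputing the run from the initial state:
step 1: x = -4, y = -3
step 2: x = -5, y = -9
step 3: x = 2, y = -9
step 4: x = -6, y = -7
step 5: x = -14, y = -13
step 6: x = -17, y = -5
step 7: x = -12, y = -3
The first disagreement with the record is at step 6, where the value should be x = -17.

step 6, x = -17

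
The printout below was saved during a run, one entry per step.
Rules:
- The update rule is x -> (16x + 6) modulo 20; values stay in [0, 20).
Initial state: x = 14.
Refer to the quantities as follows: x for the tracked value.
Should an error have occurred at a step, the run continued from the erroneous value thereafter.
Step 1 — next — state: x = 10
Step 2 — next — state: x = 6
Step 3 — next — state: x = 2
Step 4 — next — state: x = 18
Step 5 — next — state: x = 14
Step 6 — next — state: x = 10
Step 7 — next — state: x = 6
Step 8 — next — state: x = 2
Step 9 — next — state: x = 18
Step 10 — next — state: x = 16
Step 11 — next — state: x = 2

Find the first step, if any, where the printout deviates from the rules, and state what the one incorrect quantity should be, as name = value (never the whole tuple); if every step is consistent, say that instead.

step 10, x = 14

Recomputing the run from the initial state:
step 1: x = 10
step 2: x = 6
step 3: x = 2
step 4: x = 18
step 5: x = 14
step 6: x = 10
step 7: x = 6
step 8: x = 2
step 9: x = 18
step 10: x = 14
step 11: x = 10
The first disagreement with the printout is at step 10, where the value should be x = 14.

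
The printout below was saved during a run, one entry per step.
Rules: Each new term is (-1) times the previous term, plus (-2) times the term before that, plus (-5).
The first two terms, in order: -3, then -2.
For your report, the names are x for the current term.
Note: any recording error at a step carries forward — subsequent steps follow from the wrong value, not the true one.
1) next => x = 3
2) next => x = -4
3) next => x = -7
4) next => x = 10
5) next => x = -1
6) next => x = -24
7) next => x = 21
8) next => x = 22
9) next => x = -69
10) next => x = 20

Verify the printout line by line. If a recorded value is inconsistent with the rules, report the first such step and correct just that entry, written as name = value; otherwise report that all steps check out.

1. x = -1*(-2) + (-2)*(-3) + (-5) = 3 (verified)
2. x = -1*(3) + (-2)*(-2) + (-5) = -4 (verified)
3. x = -1*(-4) + (-2)*(3) + (-5) = -7 (checks out)
4. x = -1*(-7) + (-2)*(-4) + (-5) = 10 (consistent with the printout)
5. x = -1*(10) + (-2)*(-7) + (-5) = -1 (no discrepancy)
6. x = -1*(-1) + (-2)*(10) + (-5) = -24 (no discrepancy)
7. x = -1*(-24) + (-2)*(-1) + (-5) = 21 (exactly as logged)
8. x = -1*(21) + (-2)*(-24) + (-5) = 22 (in agreement)
9. x = -1*(22) + (-2)*(21) + (-5) = -69 (consistent with the printout)
10. x = -1*(-69) + (-2)*(22) + (-5) = 20 (no discrepancy)
Each recorded entry agrees with the recomputation.

no error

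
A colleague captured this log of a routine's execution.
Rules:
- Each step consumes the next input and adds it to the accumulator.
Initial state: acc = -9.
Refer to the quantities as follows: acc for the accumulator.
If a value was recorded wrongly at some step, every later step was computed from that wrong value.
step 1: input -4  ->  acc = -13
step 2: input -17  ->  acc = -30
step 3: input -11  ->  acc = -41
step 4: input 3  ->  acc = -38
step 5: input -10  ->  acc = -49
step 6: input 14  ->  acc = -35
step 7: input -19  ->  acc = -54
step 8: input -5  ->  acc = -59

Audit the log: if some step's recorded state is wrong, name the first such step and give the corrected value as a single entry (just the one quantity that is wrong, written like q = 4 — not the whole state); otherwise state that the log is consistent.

Recomputing the run from the initial state:
step 1: acc = -13
step 2: acc = -30
step 3: acc = -41
step 4: acc = -38
step 5: acc = -48
step 6: acc = -34
step 7: acc = -53
step 8: acc = -58
The first disagreement with the log is at step 5, where the value should be acc = -48.

step 5, acc = -48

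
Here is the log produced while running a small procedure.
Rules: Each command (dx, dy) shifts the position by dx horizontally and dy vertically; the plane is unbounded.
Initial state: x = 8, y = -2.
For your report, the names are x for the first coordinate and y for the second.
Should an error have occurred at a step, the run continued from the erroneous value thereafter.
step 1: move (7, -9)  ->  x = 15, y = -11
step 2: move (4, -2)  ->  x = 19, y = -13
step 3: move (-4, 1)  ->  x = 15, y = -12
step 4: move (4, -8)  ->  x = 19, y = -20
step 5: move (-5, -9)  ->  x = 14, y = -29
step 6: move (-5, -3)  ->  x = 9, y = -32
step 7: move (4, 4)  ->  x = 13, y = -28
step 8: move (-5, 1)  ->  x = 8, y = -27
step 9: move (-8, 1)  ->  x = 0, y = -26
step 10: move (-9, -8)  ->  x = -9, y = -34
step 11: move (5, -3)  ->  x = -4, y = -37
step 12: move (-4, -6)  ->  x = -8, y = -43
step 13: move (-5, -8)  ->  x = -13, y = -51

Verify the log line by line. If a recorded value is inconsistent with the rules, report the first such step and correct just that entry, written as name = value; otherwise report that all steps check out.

Recomputing the run from the initial state:
step 1: x = 15, y = -11
step 2: x = 19, y = -13
step 3: x = 15, y = -12
step 4: x = 19, y = -20
step 5: x = 14, y = -29
step 6: x = 9, y = -32
step 7: x = 13, y = -28
step 8: x = 8, y = -27
step 9: x = 0, y = -26
step 10: x = -9, y = -34
step 11: x = -4, y = -37
step 12: x = -8, y = -43
step 13: x = -13, y = -51
This matches the log at every step.

no error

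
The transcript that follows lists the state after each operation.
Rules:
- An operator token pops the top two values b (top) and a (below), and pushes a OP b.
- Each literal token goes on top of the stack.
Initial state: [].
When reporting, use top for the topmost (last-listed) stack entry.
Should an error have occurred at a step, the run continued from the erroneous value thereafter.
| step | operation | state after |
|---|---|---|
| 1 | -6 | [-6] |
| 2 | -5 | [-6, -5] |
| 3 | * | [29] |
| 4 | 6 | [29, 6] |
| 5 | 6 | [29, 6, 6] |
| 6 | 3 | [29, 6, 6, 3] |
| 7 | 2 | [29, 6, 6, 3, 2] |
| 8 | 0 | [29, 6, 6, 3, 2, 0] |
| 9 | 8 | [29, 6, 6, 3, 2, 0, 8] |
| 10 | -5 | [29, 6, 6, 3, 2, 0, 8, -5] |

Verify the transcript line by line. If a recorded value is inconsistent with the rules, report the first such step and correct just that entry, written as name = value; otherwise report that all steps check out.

step 3, top = 30

step 1: push -6: top = -6 -> matches
step 2: push -5: top = -5 -> in agreement
step 3: -6 * -5 = 30 -> not what was recorded
That makes step 3 the first incorrect line — top = 30 is what it should show.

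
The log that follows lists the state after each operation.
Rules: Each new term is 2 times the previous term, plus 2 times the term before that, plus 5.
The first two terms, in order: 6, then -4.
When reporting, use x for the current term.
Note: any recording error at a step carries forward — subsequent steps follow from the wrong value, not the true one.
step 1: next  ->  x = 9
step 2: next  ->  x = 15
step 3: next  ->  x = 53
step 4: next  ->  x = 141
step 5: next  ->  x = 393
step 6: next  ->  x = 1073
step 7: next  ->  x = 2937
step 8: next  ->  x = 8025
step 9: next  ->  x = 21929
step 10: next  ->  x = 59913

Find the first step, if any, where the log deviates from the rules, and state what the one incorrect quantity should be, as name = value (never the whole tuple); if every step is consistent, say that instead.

Recomputing the run from the initial state:
step 1: x = 9
step 2: x = 15
step 3: x = 53
step 4: x = 141
step 5: x = 393
step 6: x = 1073
step 7: x = 2937
step 8: x = 8025
step 9: x = 21929
step 10: x = 59913
This matches the log at every step.

no error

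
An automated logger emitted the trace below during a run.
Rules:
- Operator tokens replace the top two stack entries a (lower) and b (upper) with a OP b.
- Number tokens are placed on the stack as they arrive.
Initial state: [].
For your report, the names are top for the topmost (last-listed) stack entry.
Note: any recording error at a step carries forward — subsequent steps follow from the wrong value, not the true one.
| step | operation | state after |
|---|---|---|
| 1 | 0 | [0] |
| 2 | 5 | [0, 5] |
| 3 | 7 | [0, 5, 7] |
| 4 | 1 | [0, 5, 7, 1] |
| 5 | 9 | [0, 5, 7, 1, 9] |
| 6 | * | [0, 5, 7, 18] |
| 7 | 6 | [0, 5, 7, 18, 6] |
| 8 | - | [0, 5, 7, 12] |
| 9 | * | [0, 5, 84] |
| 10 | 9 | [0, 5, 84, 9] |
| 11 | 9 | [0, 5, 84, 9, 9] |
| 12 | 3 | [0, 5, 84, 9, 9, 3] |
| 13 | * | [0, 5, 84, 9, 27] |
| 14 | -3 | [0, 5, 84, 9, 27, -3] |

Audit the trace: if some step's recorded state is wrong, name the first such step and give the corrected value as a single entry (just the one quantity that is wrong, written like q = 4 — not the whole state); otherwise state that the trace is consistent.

Step 1: push 0: top = 0 — confirmed correct.
Step 2: push 5: top = 5 — verified.
Step 3: push 7: top = 7 — exactly as logged.
Step 4: push 1: top = 1 — agrees with the trace.
Step 5: push 9: top = 9 — in agreement.
Step 6: 1 * 9 = 9 — the trace disagrees here.
First deviation found at step 6; the corrected entry is top = 9.

step 6, top = 9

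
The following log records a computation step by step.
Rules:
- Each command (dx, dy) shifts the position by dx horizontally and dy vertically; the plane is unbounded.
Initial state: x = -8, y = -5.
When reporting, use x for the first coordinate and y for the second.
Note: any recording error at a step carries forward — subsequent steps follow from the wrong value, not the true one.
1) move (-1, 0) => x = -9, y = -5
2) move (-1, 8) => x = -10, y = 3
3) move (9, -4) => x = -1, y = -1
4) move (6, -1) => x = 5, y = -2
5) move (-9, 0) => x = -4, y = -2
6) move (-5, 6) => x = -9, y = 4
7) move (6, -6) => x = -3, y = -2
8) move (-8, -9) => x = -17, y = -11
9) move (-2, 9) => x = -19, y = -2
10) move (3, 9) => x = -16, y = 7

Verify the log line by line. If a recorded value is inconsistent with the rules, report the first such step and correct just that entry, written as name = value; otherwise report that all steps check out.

step 8, x = -11

1. x = -8 + (-1) = -9, y = -5 + (0) = -5 (same as recorded)
2. x = -9 + (-1) = -10, y = -5 + (8) = 3 (confirmed correct)
3. x = -10 + (9) = -1, y = 3 + (-4) = -1 (agrees with the log)
4. x = -1 + (6) = 5, y = -1 + (-1) = -2 (agrees with the log)
5. x = 5 + (-9) = -4, y = -2 + (0) = -2 (consistent with the log)
6. x = -4 + (-5) = -9, y = -2 + (6) = 4 (same as recorded)
7. x = -9 + (6) = -3, y = 4 + (-6) = -2 (in agreement)
8. x = -3 + (-8) = -11, y = -2 + (-9) = -11 (the entry is off here)
The audit stops at step 8: the recorded entry is wrong and should be x = -11.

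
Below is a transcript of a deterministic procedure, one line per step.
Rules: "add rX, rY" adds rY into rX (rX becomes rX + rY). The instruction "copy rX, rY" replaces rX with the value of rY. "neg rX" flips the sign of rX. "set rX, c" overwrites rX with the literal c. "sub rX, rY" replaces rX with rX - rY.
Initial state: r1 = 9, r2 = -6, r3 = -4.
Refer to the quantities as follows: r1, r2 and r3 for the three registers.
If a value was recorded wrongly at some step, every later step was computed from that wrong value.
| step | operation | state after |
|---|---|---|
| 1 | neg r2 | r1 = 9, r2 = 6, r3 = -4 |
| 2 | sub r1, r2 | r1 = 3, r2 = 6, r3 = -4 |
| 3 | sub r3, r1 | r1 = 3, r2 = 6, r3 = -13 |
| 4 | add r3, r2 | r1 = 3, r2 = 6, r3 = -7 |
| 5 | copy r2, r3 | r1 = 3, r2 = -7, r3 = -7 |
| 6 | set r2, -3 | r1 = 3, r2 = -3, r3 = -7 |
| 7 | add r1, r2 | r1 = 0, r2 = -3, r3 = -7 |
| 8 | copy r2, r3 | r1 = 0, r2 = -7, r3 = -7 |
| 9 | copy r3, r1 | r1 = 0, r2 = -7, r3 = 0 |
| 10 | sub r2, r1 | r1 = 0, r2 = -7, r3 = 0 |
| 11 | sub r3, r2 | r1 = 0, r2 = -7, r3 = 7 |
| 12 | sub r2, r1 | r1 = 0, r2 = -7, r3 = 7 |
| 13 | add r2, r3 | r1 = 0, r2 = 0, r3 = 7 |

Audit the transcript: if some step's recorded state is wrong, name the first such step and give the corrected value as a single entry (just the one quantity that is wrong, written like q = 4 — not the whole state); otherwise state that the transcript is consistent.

Recomputing the run from the initial state:
step 1: r1 = 9, r2 = 6, r3 = -4
step 2: r1 = 3, r2 = 6, r3 = -4
step 3: r1 = 3, r2 = 6, r3 = -7
step 4: r1 = 3, r2 = 6, r3 = -1
step 5: r1 = 3, r2 = -1, r3 = -1
step 6: r1 = 3, r2 = -3, r3 = -1
step 7: r1 = 0, r2 = -3, r3 = -1
step 8: r1 = 0, r2 = -1, r3 = -1
step 9: r1 = 0, r2 = -1, r3 = 0
step 10: r1 = 0, r2 = -1, r3 = 0
step 11: r1 = 0, r2 = -1, r3 = 1
step 12: r1 = 0, r2 = -1, r3 = 1
step 13: r1 = 0, r2 = 0, r3 = 1
The first disagreement with the transcript is at step 3, where the value should be r3 = -7.

step 3, r3 = -7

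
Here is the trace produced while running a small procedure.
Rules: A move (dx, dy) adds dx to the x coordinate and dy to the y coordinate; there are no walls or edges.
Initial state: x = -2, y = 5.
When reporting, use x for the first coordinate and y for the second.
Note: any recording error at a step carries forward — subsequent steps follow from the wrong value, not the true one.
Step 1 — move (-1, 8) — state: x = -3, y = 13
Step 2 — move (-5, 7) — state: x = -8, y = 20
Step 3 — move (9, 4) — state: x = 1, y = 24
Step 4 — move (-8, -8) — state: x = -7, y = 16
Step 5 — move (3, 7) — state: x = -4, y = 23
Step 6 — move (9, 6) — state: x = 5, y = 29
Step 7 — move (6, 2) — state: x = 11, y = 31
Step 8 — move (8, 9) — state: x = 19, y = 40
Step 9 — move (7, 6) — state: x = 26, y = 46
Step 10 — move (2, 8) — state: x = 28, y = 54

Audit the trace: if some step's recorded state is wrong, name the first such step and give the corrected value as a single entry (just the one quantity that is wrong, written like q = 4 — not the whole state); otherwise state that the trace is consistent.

1. x = -2 + (-1) = -3, y = 5 + (8) = 13 (matches)
2. x = -3 + (-5) = -8, y = 13 + (7) = 20 (exactly as logged)
3. x = -8 + (9) = 1, y = 20 + (4) = 24 (confirmed correct)
4. x = 1 + (-8) = -7, y = 24 + (-8) = 16 (matches)
5. x = -7 + (3) = -4, y = 16 + (7) = 23 (checks out)
6. x = -4 + (9) = 5, y = 23 + (6) = 29 (matches)
7. x = 5 + (6) = 11, y = 29 + (2) = 31 (in agreement)
8. x = 11 + (8) = 19, y = 31 + (9) = 40 (checks out)
9. x = 19 + (7) = 26, y = 40 + (6) = 46 (consistent with the trace)
10. x = 26 + (2) = 28, y = 46 + (8) = 54 (checks out)
All steps check out; nothing to correct.

no error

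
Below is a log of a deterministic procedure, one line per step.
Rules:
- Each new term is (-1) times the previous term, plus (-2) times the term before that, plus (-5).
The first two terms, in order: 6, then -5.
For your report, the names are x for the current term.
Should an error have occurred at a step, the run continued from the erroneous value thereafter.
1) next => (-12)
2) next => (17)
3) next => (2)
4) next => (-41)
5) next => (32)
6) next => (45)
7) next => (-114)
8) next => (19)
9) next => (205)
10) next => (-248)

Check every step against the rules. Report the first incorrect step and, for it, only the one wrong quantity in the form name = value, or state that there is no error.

Recomputing the run from the initial state:
step 1: x = -12
step 2: x = 17
step 3: x = 2
step 4: x = -41
step 5: x = 32
step 6: x = 45
step 7: x = -114
step 8: x = 19
step 9: x = 204
step 10: x = -247
The first disagreement with the log is at step 9, where the value should be x = 204.

step 9, x = 204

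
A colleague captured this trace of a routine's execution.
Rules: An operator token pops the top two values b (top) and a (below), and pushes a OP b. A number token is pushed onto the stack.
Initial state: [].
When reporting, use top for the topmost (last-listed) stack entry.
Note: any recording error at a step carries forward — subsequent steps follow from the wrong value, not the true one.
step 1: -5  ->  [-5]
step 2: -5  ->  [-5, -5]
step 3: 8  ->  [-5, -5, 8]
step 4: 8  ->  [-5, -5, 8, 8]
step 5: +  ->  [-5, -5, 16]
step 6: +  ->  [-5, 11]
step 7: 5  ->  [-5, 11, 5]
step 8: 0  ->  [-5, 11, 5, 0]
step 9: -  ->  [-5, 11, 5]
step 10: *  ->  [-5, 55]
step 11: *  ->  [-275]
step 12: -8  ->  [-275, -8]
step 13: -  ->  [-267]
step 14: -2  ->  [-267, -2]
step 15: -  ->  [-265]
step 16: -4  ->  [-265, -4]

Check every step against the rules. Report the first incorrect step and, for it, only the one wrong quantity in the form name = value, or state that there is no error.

no error

1. push -5: top = -5 (matches)
2. push -5: top = -5 (agrees with the trace)
3. push 8: top = 8 (exactly as logged)
4. push 8: top = 8 (checks out)
5. 8 + 8 = 16 (matches)
6. -5 + 16 = 11 (verified)
7. push 5: top = 5 (agrees with the trace)
8. push 0: top = 0 (in agreement)
9. 5 - 0 = 5 (consistent with the trace)
10. 11 * 5 = 55 (in agreement)
11. -5 * 55 = -275 (agrees with the trace)
12. push -8: top = -8 (in agreement)
13. -275 - -8 = -267 (matches)
14. push -2: top = -2 (confirmed correct)
15. -267 - -2 = -265 (checks out)
16. push -4: top = -4 (consistent with the trace)
No step deviates from the rules.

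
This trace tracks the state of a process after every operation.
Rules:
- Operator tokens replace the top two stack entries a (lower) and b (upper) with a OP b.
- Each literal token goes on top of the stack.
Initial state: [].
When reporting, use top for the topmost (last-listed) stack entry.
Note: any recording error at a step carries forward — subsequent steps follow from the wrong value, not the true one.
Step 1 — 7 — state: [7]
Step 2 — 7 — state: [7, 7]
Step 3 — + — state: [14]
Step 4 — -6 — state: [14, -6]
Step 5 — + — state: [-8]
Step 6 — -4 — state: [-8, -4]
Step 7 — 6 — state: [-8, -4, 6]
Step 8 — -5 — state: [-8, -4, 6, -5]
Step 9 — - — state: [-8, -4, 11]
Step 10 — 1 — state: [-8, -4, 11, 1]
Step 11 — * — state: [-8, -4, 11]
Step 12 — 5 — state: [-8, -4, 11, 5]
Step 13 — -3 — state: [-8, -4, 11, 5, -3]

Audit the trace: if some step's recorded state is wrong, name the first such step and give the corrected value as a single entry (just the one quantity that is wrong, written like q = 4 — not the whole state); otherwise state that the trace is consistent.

step 5, top = 8

Step 1: push 7: top = 7 — exactly as logged.
Step 2: push 7: top = 7 — exactly as logged.
Step 3: 7 + 7 = 14 — same as recorded.
Step 4: push -6: top = -6 — verified.
Step 5: 14 + -6 = 8 — this is not what the trace shows.
Conclusion: step 5 carries the first error; the entry should be top = 8.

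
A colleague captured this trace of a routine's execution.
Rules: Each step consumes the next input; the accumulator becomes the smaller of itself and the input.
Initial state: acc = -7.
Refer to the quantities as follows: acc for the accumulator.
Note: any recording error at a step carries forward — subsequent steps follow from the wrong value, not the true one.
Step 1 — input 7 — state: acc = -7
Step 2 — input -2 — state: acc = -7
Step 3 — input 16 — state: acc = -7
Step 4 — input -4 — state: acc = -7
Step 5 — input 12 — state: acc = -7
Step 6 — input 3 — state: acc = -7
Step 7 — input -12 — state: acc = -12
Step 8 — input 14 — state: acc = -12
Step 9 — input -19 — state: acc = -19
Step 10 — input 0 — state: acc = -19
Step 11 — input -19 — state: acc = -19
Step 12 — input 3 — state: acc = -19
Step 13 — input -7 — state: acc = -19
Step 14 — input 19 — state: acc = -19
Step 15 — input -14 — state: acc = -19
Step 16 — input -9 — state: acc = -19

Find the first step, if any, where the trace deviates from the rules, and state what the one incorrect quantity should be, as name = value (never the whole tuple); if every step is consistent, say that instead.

step 1: acc = min(-7, 7) = -7 -> verified
step 2: acc = min(-7, -2) = -7 -> consistent with the trace
step 3: acc = min(-7, 16) = -7 -> agrees with the trace
step 4: acc = min(-7, -4) = -7 -> matches
step 5: acc = min(-7, 12) = -7 -> agrees with the trace
step 6: acc = min(-7, 3) = -7 -> exactly as logged
step 7: acc = min(-7, -12) = -12 -> in agreement
step 8: acc = min(-12, 14) = -12 -> same as recorded
step 9: acc = min(-12, -19) = -19 -> verified
step 10: acc = min(-19, 0) = -19 -> confirmed correct
step 11: acc = min(-19, -19) = -19 -> consistent with the trace
step 12: acc = min(-19, 3) = -19 -> no discrepancy
step 13: acc = min(-19, -7) = -19 -> verified
step 14: acc = min(-19, 19) = -19 -> exactly as logged
step 15: acc = min(-19, -14) = -19 -> checks out
step 16: acc = min(-19, -9) = -19 -> consistent with the trace
Each recorded entry agrees with the recomputation.

no error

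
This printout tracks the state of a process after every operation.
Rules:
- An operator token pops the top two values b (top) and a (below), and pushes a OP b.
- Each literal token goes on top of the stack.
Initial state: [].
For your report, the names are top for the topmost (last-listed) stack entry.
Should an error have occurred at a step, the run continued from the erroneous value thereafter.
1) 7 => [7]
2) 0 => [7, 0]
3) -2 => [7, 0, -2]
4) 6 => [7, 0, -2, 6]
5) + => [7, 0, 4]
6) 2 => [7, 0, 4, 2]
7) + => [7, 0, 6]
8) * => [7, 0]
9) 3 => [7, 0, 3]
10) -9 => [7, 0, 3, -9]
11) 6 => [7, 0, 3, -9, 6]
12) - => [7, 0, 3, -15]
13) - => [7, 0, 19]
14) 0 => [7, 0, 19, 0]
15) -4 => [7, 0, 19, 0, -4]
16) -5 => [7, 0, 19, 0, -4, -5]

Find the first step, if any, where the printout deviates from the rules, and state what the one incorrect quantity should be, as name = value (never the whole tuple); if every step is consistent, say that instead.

Recomputing the run from the initial state:
step 1: [7]
step 2: [7, 0]
step 3: [7, 0, -2]
step 4: [7, 0, -2, 6]
step 5: [7, 0, 4]
step 6: [7, 0, 4, 2]
step 7: [7, 0, 6]
step 8: [7, 0]
step 9: [7, 0, 3]
step 10: [7, 0, 3, -9]
step 11: [7, 0, 3, -9, 6]
step 12: [7, 0, 3, -15]
step 13: [7, 0, 18]
step 14: [7, 0, 18, 0]
step 15: [7, 0, 18, 0, -4]
step 16: [7, 0, 18, 0, -4, -5]
The first disagreement with the printout is at step 13, where the value should be top = 18.

step 13, top = 18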